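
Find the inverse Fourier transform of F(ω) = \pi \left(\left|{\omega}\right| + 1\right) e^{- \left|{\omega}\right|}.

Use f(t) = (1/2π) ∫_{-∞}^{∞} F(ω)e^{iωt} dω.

f(t) = \frac{2}{\left(t^{2} + 1\right)^{2}}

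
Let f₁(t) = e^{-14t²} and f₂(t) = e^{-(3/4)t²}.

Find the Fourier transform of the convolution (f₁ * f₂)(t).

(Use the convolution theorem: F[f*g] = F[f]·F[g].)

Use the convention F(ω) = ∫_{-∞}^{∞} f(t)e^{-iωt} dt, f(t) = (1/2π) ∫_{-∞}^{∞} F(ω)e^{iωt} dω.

F[f₁*f₂](ω) = \frac{\sqrt{42} \pi e^{- \frac{59 \omega^{2}}{168}}}{21}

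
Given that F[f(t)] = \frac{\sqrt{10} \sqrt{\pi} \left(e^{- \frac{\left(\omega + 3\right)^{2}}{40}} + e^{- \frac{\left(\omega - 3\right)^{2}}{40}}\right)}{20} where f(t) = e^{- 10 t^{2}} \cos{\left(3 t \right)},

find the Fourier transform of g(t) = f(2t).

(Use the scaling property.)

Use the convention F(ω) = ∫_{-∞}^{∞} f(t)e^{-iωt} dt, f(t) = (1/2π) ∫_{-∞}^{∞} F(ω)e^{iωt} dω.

F[g](ω) = \frac{\sqrt{10} \sqrt{\pi} \left(e^{\frac{3 \omega}{20}} + 1\right) e^{- \frac{\omega^{2}}{160} - \frac{3 \omega}{40} - \frac{9}{40}}}{40}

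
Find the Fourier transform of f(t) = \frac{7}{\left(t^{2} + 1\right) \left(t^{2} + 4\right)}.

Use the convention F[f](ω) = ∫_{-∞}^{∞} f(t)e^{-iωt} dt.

F(ω) = \frac{7 \pi \left(2 e^{\left|{\omega}\right|} - 1\right) e^{- 2 \left|{\omega}\right|}}{6}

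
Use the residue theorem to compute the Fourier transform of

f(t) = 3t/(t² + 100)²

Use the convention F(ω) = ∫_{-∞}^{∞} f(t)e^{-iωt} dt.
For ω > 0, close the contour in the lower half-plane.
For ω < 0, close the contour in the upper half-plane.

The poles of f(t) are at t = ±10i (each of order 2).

Let g(z) = f(z)e^{-iωz}; for large |z| the factor e^{-iωz} decays in the lower half-plane when ω > 0 and in the upper half-plane when ω < 0.

Case ω > 0 (lower half-plane, clockwise contour ⇒ F(ω) = -2πi·ΣRes):
  Res_{z = - 10 i} g(z) = \frac{3 \omega e^{- 10 \omega}}{40} (pole of order 2)
  F(ω) = -2πi·ΣRes = - \frac{3 i \pi \omega e^{- 10 \omega}}{20}

Case ω < 0 (upper half-plane, counterclockwise contour ⇒ F(ω) = +2πi·ΣRes):
  Res_{z = 10 i} g(z) = - \frac{3 \omega e^{10 \omega}}{40} (pole of order 2)
  F(ω) = 2πi·ΣRes = - \frac{3 i \pi \omega e^{10 \omega}}{20}

Both cases combine into a single formula in |ω|:

F(ω) = - \frac{3 i \pi \omega e^{- 10 \left|{\omega}\right|}}{20}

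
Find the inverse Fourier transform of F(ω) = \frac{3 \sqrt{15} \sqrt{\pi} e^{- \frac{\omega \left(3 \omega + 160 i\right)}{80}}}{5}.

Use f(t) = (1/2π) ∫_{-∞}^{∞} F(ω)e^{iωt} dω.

f(t) = 6 e^{- \frac{20 \left(t - 2\right)^{2}}{3}}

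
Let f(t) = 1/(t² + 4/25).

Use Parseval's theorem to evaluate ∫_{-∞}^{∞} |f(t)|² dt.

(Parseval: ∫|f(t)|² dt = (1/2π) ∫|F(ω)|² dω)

∫|f(t)|² dt = \frac{125 \pi}{16}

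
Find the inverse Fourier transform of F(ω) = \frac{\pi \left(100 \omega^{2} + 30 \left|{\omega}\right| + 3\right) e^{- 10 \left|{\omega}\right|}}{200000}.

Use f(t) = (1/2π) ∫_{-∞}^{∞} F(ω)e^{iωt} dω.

f(t) = \frac{4}{\left(t^{2} + 100\right)^{3}}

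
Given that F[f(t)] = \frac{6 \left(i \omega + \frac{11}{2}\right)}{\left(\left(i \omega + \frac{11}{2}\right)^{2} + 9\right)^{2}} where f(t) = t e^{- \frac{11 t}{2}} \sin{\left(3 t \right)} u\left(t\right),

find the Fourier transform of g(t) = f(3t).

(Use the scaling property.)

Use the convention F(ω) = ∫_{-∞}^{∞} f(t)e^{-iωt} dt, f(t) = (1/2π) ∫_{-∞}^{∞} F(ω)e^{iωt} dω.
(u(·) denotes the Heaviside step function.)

F[g](ω) = \frac{432 \left(2 i \omega + 33\right)}{\left(\left(2 i \omega + 33\right)^{2} + 324\right)^{2}}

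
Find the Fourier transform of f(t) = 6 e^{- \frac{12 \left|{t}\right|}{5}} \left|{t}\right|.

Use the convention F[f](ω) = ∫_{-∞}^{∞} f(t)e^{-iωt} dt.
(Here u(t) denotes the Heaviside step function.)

F(ω) = \frac{300 \left(144 - 25 \omega^{2}\right)}{\left(25 \omega^{2} + 144\right)^{2}}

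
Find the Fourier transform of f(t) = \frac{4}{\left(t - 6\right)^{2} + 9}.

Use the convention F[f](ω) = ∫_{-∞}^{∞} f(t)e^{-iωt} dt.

F(ω) = \frac{4 \pi e^{- 6 i \omega - 3 \left|{\omega}\right|}}{3}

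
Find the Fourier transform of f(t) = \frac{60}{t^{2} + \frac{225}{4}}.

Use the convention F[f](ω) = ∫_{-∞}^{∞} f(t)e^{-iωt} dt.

F(ω) = 8 \pi e^{- \frac{15 \left|{\omega}\right|}{2}}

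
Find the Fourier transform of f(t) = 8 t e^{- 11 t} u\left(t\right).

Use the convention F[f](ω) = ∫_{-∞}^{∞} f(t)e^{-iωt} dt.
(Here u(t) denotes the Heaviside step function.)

F(ω) = \frac{8}{\left(i \omega + 11\right)^{2}}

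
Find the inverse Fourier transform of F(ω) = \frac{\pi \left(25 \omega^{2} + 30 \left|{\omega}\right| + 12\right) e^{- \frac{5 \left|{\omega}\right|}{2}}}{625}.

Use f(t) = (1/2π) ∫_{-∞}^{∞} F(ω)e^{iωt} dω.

f(t) = \frac{5}{\left(t^{2} + \frac{25}{4}\right)^{3}}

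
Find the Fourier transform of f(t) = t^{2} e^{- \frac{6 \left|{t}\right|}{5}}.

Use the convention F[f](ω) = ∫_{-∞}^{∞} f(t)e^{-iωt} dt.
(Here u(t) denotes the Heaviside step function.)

F(ω) = \frac{9000 \left(12 - 25 \omega^{2}\right)}{\left(25 \omega^{2} + 36\right)^{3}}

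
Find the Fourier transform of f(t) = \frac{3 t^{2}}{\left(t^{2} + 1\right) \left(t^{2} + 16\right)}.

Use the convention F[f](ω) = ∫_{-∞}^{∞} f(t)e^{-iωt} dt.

F(ω) = \frac{\pi \left(4 - e^{3 \left|{\omega}\right|}\right) e^{- 4 \left|{\omega}\right|}}{5}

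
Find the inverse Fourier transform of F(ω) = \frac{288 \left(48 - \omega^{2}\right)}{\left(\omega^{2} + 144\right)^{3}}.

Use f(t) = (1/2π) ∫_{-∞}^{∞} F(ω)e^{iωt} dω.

f(t) = 2 t^{2} e^{- 12 \left|{t}\right|}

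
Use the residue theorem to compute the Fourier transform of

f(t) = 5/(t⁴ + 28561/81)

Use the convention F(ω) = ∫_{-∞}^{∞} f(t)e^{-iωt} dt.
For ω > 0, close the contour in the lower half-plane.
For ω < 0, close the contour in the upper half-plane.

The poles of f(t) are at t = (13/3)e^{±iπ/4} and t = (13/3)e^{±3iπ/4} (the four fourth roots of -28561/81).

Let g(z) = f(z)e^{-iωz}; for large |z| the factor e^{-iωz} decays in the lower half-plane when ω > 0 and in the upper half-plane when ω < 0.

Case ω > 0 (lower half-plane, clockwise contour ⇒ F(ω) = -2πi·ΣRes):
  Res_{z = - \frac{13 \sqrt{2}}{6} - \frac{13 \sqrt{2} i}{6}} g(z) = \frac{135 \sqrt{2} i \left(1 - i\right) e^{\frac{13 \sqrt{2} \omega \left(-1 + i\right)}{6}}}{17576}
  Res_{z = \frac{13 \sqrt{2}}{6} - \frac{13 \sqrt{2} i}{6}} g(z) = \frac{135 \sqrt{2} i \left(1 + i\right) e^{- \frac{13 \sqrt{2} \omega \left(1 + i\right)}{6}}}{17576}
  F(ω) = -2πi·ΣRes = \frac{135 \sqrt{2} \pi \left(1 - i\right) \left(e^{\frac{13 \sqrt{2} i \omega}{3}} + i\right) e^{- \frac{13 \sqrt{2} \omega \left(1 + i\right)}{6}}}{8788} = \frac{135 \pi e^{- \frac{13 \sqrt{2} \omega}{6}} \sin{\left(\frac{13 \sqrt{2} \omega}{6} + \frac{\pi}{4} \right)}}{2197}

Case ω < 0 (upper half-plane, counterclockwise contour ⇒ F(ω) = +2πi·ΣRes):
  Res_{z = \frac{13 \sqrt{2}}{6} + \frac{13 \sqrt{2} i}{6}} g(z) = \frac{135 \sqrt{2} i \left(-1 + i\right) e^{\frac{13 \sqrt{2} \omega \left(1 - i\right)}{6}}}{17576}
  Res_{z = - \frac{13 \sqrt{2}}{6} + \frac{13 \sqrt{2} i}{6}} g(z) = \frac{135 \sqrt{2} \left(1 - i\right) e^{\frac{13 \sqrt{2} \omega \left(1 + i\right)}{6}}}{17576}
  F(ω) = 2πi·ΣRes = - \frac{135 \sqrt{2} i \pi \left(i \left(1 - i\right) e^{\frac{13 \sqrt{2} \omega \left(1 - i\right)}{6}} - \left(1 - i\right) e^{\frac{13 \sqrt{2} \omega \left(1 + i\right)}{6}}\right)}{8788} = \frac{135 \pi e^{\frac{13 \sqrt{2} \omega}{6}} \cos{\left(\frac{13 \sqrt{2} \omega}{6} + \frac{\pi}{4} \right)}}{2197}

Both cases combine into a single formula in |ω|:

F(ω) = \frac{135 \pi e^{- \frac{13 \sqrt{2} \left|{\omega}\right|}{6}} \sin{\left(\frac{13 \sqrt{2} \left|{\omega}\right|}{6} + \frac{\pi}{4} \right)}}{2197}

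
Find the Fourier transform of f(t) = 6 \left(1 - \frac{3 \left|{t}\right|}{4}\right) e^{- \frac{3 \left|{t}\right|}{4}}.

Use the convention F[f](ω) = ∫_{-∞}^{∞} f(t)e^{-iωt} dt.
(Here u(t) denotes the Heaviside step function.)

F(ω) = \frac{4608 \omega^{2}}{\left(16 \omega^{2} + 9\right)^{2}}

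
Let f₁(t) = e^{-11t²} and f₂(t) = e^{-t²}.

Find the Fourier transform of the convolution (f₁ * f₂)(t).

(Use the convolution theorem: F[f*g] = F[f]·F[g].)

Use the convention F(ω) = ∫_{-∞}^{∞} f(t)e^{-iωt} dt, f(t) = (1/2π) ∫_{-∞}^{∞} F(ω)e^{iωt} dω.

F[f₁*f₂](ω) = \frac{\sqrt{11} \pi e^{- \frac{3 \omega^{2}}{11}}}{11}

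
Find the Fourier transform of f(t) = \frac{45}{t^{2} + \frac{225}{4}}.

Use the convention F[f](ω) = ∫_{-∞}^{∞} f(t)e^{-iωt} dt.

F(ω) = 6 \pi e^{- \frac{15 \left|{\omega}\right|}{2}}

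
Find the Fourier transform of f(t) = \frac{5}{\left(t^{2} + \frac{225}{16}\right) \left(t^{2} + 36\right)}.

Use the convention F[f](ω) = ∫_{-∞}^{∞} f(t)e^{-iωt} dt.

F(ω) = - \frac{40 \pi e^{- 6 \left|{\omega}\right|}}{1053} + \frac{64 \pi e^{- \frac{15 \left|{\omega}\right|}{4}}}{1053}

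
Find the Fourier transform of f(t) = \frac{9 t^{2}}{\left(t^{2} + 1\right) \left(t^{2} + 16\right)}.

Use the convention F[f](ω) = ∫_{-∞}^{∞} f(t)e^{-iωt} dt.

F(ω) = \frac{3 \pi \left(4 - e^{3 \left|{\omega}\right|}\right) e^{- 4 \left|{\omega}\right|}}{5}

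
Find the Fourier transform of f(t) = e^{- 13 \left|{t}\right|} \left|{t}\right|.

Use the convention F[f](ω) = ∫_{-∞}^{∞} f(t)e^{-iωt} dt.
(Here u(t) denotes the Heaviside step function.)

F(ω) = \frac{2 \left(169 - \omega^{2}\right)}{\left(\omega^{2} + 169\right)^{2}}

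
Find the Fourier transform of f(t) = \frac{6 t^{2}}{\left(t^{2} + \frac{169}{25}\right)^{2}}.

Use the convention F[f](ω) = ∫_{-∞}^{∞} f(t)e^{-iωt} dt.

F(ω) = \frac{3 \pi \left(5 - 13 \left|{\omega}\right|\right) e^{- \frac{13 \left|{\omega}\right|}{5}}}{13}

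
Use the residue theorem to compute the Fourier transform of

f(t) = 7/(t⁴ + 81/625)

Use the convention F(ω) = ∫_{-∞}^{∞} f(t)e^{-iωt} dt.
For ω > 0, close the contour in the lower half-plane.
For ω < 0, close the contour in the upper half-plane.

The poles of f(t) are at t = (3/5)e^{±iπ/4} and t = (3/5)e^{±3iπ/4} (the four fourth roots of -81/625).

Let g(z) = f(z)e^{-iωz}; for large |z| the factor e^{-iωz} decays in the lower half-plane when ω > 0 and in the upper half-plane when ω < 0.

Case ω > 0 (lower half-plane, clockwise contour ⇒ F(ω) = -2πi·ΣRes):
  Res_{z = - \frac{3 \sqrt{2}}{10} - \frac{3 \sqrt{2} i}{10}} g(z) = \frac{875 \sqrt{2} i \left(1 - i\right) e^{\frac{3 \sqrt{2} \omega \left(-1 + i\right)}{10}}}{216}
  Res_{z = \frac{3 \sqrt{2}}{10} - \frac{3 \sqrt{2} i}{10}} g(z) = \frac{875 \sqrt{2} i \left(1 + i\right) e^{- \frac{3 \sqrt{2} \omega \left(1 + i\right)}{10}}}{216}
  F(ω) = -2πi·ΣRes = \frac{875 \sqrt{2} \pi \left(1 - i\right) \left(e^{\frac{3 \sqrt{2} i \omega}{5}} + i\right) e^{- \frac{3 \sqrt{2} \omega \left(1 + i\right)}{10}}}{108} = \frac{875 \pi e^{- \frac{3 \sqrt{2} \omega}{10}} \sin{\left(\frac{3 \sqrt{2} \omega}{10} + \frac{\pi}{4} \right)}}{27}

Case ω < 0 (upper half-plane, counterclockwise contour ⇒ F(ω) = +2πi·ΣRes):
  Res_{z = \frac{3 \sqrt{2}}{10} + \frac{3 \sqrt{2} i}{10}} g(z) = \frac{875 \sqrt{2} i \left(-1 + i\right) e^{\frac{3 \sqrt{2} \omega \left(1 - i\right)}{10}}}{216}
  Res_{z = - \frac{3 \sqrt{2}}{10} + \frac{3 \sqrt{2} i}{10}} g(z) = \frac{875 \sqrt{2} \left(1 - i\right) e^{\frac{3 \sqrt{2} \omega \left(1 + i\right)}{10}}}{216}
  F(ω) = 2πi·ΣRes = - \frac{875 \sqrt{2} i \pi \left(i \left(1 - i\right) e^{\frac{3 \sqrt{2} \omega \left(1 - i\right)}{10}} - \left(1 - i\right) e^{\frac{3 \sqrt{2} \omega \left(1 + i\right)}{10}}\right)}{108} = \frac{875 \pi e^{\frac{3 \sqrt{2} \omega}{10}} \cos{\left(\frac{3 \sqrt{2} \omega}{10} + \frac{\pi}{4} \right)}}{27}

Both cases combine into a single formula in |ω|:

F(ω) = \frac{875 \pi e^{- \frac{3 \sqrt{2} \left|{\omega}\right|}{10}} \sin{\left(\frac{3 \sqrt{2} \left|{\omega}\right|}{10} + \frac{\pi}{4} \right)}}{27}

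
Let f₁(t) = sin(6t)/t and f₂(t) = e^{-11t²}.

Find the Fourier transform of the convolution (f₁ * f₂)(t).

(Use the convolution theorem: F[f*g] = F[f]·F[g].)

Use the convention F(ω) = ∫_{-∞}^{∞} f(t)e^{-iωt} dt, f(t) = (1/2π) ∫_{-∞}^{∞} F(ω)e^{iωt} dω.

F[f₁*f₂](ω) = \begin{cases} \frac{\sqrt{11} \pi^{\frac{3}{2}} e^{- \frac{\omega^{2}}{44}}}{11} & \text{for}\: \omega > -6 \wedge \omega < 6 \\0 & \text{otherwise} \end{cases}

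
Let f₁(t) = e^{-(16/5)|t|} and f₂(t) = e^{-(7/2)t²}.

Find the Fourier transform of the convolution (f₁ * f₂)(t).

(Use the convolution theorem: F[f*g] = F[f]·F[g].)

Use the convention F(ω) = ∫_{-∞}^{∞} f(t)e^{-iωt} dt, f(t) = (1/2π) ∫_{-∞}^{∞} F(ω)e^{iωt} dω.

F[f₁*f₂](ω) = \frac{160 \sqrt{14} \sqrt{\pi} e^{- \frac{\omega^{2}}{14}}}{7 \left(25 \omega^{2} + 256\right)}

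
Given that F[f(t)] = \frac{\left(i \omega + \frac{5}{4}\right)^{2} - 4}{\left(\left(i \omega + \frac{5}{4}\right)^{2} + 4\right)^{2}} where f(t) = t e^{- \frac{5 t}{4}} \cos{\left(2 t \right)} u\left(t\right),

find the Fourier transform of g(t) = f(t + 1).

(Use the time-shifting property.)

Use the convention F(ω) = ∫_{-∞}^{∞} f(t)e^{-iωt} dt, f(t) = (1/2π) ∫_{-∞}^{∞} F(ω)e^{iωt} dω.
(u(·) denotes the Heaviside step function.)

F[g](ω) = \frac{16 \left(\left(4 i \omega + 5\right)^{2} - 64\right) e^{i \omega}}{\left(\left(4 i \omega + 5\right)^{2} + 64\right)^{2}}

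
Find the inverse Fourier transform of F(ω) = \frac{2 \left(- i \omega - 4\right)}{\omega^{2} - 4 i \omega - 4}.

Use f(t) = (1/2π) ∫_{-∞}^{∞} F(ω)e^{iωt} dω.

f(t) = 2 \left(2 t + 1\right) e^{- 2 t} u\left(t\right)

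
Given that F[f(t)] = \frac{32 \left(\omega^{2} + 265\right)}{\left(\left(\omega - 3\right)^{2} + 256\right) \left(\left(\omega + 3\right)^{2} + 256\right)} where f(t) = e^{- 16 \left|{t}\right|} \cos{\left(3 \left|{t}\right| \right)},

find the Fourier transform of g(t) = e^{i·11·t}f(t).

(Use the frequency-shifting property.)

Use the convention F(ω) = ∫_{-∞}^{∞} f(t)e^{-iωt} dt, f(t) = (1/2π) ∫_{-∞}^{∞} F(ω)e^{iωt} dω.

F[g](ω) = \frac{32 \left(\left(\omega - 11\right)^{2} + 265\right)}{\left(\left(\omega - 14\right)^{2} + 256\right) \left(\left(\omega - 8\right)^{2} + 256\right)}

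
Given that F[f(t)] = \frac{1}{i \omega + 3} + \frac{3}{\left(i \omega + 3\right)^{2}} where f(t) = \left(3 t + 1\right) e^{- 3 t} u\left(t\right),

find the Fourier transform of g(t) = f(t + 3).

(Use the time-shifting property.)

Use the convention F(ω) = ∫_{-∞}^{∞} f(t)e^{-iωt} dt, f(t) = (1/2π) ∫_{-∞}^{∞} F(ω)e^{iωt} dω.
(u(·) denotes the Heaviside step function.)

F[g](ω) = \frac{\left(- i \omega - 6\right) e^{3 i \omega}}{\omega^{2} - 6 i \omega - 9}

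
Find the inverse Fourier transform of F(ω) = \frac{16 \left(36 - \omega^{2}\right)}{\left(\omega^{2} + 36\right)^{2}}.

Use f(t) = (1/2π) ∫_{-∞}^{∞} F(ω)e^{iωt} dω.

f(t) = 8 e^{- 6 \left|{t}\right|} \left|{t}\right|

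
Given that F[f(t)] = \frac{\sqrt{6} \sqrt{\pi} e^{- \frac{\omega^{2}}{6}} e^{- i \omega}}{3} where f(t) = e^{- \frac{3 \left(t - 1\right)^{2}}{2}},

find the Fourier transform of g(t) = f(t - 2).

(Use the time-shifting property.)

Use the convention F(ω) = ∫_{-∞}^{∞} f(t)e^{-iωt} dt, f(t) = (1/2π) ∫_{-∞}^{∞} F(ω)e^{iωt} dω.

F[g](ω) = \frac{\sqrt{6} \sqrt{\pi} e^{- \frac{\omega \left(\omega + 18 i\right)}{6}}}{3}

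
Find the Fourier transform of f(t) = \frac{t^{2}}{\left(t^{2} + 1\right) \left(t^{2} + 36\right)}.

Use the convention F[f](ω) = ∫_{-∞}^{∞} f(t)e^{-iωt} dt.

F(ω) = \frac{\pi \left(6 - e^{5 \left|{\omega}\right|}\right) e^{- 6 \left|{\omega}\right|}}{35}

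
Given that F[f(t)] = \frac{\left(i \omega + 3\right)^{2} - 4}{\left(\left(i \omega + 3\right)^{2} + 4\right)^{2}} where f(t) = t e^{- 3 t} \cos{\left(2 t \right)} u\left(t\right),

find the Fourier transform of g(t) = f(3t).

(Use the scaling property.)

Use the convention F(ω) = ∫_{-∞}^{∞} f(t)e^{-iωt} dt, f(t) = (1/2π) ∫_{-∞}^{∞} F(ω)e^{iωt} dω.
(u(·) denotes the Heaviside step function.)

F[g](ω) = \frac{3 \left(\left(i \omega + 9\right)^{2} - 36\right)}{\left(\left(i \omega + 9\right)^{2} + 36\right)^{2}}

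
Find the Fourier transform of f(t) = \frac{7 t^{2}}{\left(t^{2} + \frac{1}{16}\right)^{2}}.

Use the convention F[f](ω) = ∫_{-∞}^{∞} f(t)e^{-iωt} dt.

F(ω) = \frac{7 \pi \left(4 - \left|{\omega}\right|\right) e^{- \frac{\left|{\omega}\right|}{4}}}{2}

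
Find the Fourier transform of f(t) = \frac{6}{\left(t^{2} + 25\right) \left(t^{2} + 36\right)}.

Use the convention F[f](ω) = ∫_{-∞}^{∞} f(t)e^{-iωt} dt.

F(ω) = \frac{\pi \left(6 e^{\left|{\omega}\right|} - 5\right) e^{- 6 \left|{\omega}\right|}}{55}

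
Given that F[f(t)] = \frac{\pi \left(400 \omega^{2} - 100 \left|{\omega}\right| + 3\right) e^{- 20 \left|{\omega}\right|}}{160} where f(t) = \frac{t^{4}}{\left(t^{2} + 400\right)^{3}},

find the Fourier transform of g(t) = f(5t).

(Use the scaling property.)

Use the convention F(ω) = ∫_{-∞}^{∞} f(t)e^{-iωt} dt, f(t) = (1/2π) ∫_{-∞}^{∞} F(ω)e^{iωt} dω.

F[g](ω) = \frac{\pi \left(16 \omega^{2} - 20 \left|{\omega}\right| + 3\right) e^{- 4 \left|{\omega}\right|}}{800}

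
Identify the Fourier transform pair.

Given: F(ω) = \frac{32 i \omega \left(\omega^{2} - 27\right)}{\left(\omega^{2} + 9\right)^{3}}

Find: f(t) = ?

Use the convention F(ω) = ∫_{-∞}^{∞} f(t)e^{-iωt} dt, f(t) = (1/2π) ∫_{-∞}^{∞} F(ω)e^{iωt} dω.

f(t) = 8 t e^{- 3 \left|{t}\right|} \left|{t}\right|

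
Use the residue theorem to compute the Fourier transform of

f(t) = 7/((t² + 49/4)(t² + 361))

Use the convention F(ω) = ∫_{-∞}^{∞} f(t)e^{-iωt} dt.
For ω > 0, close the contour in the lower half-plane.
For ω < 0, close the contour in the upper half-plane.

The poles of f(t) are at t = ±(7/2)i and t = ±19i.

Let g(z) = f(z)e^{-iωz}; for large |z| the factor e^{-iωz} decays in the lower half-plane when ω > 0 and in the upper half-plane when ω < 0.

Case ω > 0 (lower half-plane, clockwise contour ⇒ F(ω) = -2πi·ΣRes):
  Res_{z = - \frac{7 i}{2}} g(z) = \frac{4 i e^{- \frac{7 \omega}{2}}}{1395}
  Res_{z = - 19 i} g(z) = - \frac{14 i e^{- 19 \omega}}{26505}
  F(ω) = -2πi·ΣRes = - \frac{28 \pi e^{- 19 \omega}}{26505} + \frac{8 \pi e^{- \frac{7 \omega}{2}}}{1395}

Case ω < 0 (upper half-plane, counterclockwise contour ⇒ F(ω) = +2πi·ΣRes):
  Res_{z = \frac{7 i}{2}} g(z) = - \frac{4 i e^{\frac{7 \omega}{2}}}{1395}
  Res_{z = 19 i} g(z) = \frac{14 i e^{19 \omega}}{26505}
  F(ω) = 2πi·ΣRes = \frac{4 \pi \left(38 e^{\frac{7 \omega}{2}} - 7 e^{19 \omega}\right)}{26505}

Both cases combine into a single formula in |ω|:

F(ω) = - \frac{28 \pi e^{- 19 \left|{\omega}\right|}}{26505} + \frac{8 \pi e^{- \frac{7 \left|{\omega}\right|}{2}}}{1395}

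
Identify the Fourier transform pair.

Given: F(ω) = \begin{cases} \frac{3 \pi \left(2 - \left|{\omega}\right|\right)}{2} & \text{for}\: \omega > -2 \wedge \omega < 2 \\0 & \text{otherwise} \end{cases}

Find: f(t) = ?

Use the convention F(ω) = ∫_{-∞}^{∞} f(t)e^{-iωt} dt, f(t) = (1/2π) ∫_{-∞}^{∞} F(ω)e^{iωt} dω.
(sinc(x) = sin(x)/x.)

f(t) = 3 \operatorname{sinc}^{2}{\left(t \right)}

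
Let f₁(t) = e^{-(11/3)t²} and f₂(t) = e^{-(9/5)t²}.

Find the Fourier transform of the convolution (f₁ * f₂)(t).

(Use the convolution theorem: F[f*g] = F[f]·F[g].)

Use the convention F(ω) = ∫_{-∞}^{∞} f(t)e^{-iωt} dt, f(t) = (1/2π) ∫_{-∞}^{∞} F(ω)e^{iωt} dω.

F[f₁*f₂](ω) = \frac{\sqrt{165} \pi e^{- \frac{41 \omega^{2}}{198}}}{33}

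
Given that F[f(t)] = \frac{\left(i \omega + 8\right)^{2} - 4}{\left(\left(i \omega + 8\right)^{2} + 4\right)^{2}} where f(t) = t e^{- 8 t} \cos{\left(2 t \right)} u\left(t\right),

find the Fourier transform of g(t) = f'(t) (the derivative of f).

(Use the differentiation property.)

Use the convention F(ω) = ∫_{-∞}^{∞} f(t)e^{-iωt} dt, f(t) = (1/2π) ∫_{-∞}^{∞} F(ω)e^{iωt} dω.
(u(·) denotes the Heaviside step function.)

F[g](ω) = \frac{i \omega \left(\left(i \omega + 8\right)^{2} - 4\right)}{\left(\left(i \omega + 8\right)^{2} + 4\right)^{2}}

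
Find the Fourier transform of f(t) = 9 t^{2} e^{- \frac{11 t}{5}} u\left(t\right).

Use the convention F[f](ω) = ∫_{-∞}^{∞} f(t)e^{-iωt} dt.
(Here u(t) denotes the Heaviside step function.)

F(ω) = \frac{2250}{\left(5 i \omega + 11\right)^{3}}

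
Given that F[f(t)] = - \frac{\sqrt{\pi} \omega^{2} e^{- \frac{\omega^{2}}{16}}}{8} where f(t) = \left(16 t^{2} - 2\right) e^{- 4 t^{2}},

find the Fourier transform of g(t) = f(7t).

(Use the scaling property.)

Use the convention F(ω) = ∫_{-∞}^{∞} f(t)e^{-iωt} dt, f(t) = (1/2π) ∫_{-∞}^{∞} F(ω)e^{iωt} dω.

F[g](ω) = - \frac{\sqrt{\pi} \omega^{2} e^{- \frac{\omega^{2}}{784}}}{2744}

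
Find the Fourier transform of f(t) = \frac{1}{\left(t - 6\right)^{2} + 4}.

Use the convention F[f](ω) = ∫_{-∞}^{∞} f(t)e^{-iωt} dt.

F(ω) = \frac{\pi e^{- 6 i \omega - 2 \left|{\omega}\right|}}{2}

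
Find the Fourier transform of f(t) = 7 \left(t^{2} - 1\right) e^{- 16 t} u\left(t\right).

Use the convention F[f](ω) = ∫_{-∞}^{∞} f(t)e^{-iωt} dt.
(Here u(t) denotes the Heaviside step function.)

F(ω) = \frac{7 \left(2 i \omega - \left(i \omega + 16\right)^{3} + 32\right)}{\left(i \omega + 16\right)^{4}}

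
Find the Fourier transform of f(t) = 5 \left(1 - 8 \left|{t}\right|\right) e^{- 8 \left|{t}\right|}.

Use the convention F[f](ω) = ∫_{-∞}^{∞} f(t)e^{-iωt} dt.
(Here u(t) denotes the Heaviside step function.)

F(ω) = \frac{160 \omega^{2}}{\left(\omega^{2} + 64\right)^{2}}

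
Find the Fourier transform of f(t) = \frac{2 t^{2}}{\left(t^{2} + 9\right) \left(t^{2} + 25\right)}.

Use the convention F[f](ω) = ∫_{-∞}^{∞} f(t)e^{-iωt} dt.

F(ω) = \frac{\pi \left(5 - 3 e^{2 \left|{\omega}\right|}\right) e^{- 5 \left|{\omega}\right|}}{8}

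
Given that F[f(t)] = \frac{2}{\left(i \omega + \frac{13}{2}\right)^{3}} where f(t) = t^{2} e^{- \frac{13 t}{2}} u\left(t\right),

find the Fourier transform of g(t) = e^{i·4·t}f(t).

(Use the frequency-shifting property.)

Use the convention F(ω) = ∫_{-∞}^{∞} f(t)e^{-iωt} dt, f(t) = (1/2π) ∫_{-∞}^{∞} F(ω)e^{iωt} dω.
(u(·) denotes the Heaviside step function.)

F[g](ω) = \frac{16}{\left(2 i \left(\omega - 4\right) + 13\right)^{3}}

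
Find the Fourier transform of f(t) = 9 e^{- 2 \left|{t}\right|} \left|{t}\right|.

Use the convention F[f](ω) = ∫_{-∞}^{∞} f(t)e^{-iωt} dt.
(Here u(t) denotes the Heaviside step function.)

F(ω) = \frac{18 \left(4 - \omega^{2}\right)}{\left(\omega^{2} + 4\right)^{2}}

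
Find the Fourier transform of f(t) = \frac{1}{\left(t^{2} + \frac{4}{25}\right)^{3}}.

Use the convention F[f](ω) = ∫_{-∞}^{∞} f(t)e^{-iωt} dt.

F(ω) = \frac{125 \pi \left(4 \omega^{2} + 30 \left|{\omega}\right| + 75\right) e^{- \frac{2 \left|{\omega}\right|}{5}}}{256}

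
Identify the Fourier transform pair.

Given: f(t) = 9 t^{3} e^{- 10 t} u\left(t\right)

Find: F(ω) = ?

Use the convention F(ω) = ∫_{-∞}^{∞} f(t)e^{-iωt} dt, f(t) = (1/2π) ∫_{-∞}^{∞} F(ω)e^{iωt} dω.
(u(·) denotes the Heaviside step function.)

F(ω) = \frac{54}{\left(i \omega + 10\right)^{4}}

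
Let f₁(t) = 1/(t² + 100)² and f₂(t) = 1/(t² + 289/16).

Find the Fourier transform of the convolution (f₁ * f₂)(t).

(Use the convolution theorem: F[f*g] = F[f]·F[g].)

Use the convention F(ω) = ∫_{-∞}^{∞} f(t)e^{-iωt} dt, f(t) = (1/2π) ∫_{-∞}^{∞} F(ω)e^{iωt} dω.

F[f₁*f₂](ω) = \frac{\pi^{2} \left(10 \left|{\omega}\right| + 1\right) e^{- \frac{57 \left|{\omega}\right|}{4}}}{8500}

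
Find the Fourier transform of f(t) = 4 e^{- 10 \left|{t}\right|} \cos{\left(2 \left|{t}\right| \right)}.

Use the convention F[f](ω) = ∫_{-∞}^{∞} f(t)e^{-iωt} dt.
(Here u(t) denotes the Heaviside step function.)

F(ω) = \frac{80 \left(\omega^{2} + 104\right)}{\omega^{4} + 192 \omega^{2} + 10816}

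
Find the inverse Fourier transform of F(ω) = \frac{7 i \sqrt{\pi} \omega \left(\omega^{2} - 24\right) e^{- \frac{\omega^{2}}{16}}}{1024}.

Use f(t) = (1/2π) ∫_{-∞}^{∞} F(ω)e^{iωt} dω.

f(t) = 7 t^{3} e^{- 4 t^{2}}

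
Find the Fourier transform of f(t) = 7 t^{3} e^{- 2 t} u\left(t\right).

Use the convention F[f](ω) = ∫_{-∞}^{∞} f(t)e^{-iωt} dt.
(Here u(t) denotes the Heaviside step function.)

F(ω) = \frac{42}{\left(i \omega + 2\right)^{4}}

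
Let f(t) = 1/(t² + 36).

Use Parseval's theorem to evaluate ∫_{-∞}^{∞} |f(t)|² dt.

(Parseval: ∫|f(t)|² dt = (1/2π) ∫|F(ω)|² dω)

∫|f(t)|² dt = \frac{\pi}{432}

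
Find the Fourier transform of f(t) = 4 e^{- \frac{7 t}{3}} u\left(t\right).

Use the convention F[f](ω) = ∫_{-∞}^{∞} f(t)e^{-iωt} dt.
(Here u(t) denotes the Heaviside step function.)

F(ω) = \frac{12}{3 i \omega + 7}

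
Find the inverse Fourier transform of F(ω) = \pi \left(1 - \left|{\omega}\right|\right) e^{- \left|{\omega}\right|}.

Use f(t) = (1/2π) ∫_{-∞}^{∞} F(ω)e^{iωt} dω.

f(t) = \frac{2 t^{2}}{\left(t^{2} + 1\right)^{2}}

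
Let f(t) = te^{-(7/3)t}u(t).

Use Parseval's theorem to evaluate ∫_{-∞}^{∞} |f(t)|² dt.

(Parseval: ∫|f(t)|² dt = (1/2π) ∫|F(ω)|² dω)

∫|f(t)|² dt = \frac{27}{1372}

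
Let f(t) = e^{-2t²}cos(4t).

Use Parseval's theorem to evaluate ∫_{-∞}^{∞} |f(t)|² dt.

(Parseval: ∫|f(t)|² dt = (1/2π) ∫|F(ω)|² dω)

∫|f(t)|² dt = \frac{\sqrt{\pi} \left(1 + e^{4}\right)}{4 e^{4}}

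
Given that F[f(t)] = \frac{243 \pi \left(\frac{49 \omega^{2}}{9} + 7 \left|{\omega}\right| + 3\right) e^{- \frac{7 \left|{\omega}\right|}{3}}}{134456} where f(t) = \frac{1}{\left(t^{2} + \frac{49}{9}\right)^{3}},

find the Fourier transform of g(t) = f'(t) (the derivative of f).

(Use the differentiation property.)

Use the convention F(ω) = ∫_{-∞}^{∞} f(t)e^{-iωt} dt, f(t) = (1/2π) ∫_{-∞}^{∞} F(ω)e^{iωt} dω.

F[g](ω) = \frac{27 i \pi \omega \left(49 \omega^{2} + 63 \left|{\omega}\right| + 27\right) e^{- \frac{7 \left|{\omega}\right|}{3}}}{134456}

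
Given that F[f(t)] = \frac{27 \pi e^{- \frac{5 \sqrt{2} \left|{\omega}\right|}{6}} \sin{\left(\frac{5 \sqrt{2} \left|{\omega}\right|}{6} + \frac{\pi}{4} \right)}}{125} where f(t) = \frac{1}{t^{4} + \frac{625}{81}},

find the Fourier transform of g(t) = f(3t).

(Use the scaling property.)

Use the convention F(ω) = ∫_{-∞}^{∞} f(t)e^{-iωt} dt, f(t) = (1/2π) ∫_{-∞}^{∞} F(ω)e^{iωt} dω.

F[g](ω) = \frac{9 \pi e^{- \frac{5 \sqrt{2} \left|{\omega}\right|}{18}} \sin{\left(\frac{5 \sqrt{2} \left|{\omega}\right|}{18} + \frac{\pi}{4} \right)}}{125}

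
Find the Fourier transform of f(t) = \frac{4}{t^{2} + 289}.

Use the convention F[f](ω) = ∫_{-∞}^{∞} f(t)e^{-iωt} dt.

F(ω) = \frac{4 \pi e^{- 17 \left|{\omega}\right|}}{17}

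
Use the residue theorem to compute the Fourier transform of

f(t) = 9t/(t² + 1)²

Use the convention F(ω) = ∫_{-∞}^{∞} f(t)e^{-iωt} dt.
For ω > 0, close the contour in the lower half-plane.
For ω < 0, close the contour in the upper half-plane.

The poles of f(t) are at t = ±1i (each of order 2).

Let g(z) = f(z)e^{-iωz}; for large |z| the factor e^{-iωz} decays in the lower half-plane when ω > 0 and in the upper half-plane when ω < 0.

Case ω > 0 (lower half-plane, clockwise contour ⇒ F(ω) = -2πi·ΣRes):
  Res_{z = - i} g(z) = \frac{9 \omega e^{- \omega}}{4} (pole of order 2)
  F(ω) = -2πi·ΣRes = - \frac{9 i \pi \omega e^{- \omega}}{2}

Case ω < 0 (upper half-plane, counterclockwise contour ⇒ F(ω) = +2πi·ΣRes):
  Res_{z = i} g(z) = - \frac{9 \omega e^{\omega}}{4} (pole of order 2)
  F(ω) = 2πi·ΣRes = - \frac{9 i \pi \omega e^{\omega}}{2}

Both cases combine into a single formula in |ω|:

F(ω) = - \frac{9 i \pi \omega e^{- \left|{\omega}\right|}}{2}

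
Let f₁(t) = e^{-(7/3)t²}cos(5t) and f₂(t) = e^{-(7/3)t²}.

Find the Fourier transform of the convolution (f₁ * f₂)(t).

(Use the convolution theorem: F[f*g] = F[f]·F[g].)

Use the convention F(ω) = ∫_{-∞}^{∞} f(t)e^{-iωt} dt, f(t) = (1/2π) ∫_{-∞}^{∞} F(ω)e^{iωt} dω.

F[f₁*f₂](ω) = \frac{3 \pi \left(e^{\frac{15 \omega}{7}} + 1\right) e^{- \frac{3 \omega^{2}}{14} - \frac{15 \omega}{14} - \frac{75}{28}}}{14}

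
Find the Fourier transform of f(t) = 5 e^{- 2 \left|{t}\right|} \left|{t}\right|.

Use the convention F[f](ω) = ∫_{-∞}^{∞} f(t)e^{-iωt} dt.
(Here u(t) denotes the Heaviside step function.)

F(ω) = \frac{10 \left(4 - \omega^{2}\right)}{\left(\omega^{2} + 4\right)^{2}}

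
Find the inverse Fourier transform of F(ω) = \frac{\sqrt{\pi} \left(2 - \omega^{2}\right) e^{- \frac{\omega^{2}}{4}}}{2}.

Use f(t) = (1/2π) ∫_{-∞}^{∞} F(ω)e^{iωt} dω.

f(t) = 2 t^{2} e^{- t^{2}}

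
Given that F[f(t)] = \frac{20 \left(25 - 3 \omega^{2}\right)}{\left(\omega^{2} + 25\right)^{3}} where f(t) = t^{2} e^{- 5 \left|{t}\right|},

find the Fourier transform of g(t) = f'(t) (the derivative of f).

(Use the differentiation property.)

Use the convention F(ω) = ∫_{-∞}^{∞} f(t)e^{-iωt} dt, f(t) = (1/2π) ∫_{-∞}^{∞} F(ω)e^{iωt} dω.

F[g](ω) = - \frac{20 i \omega \left(3 \omega^{2} - 25\right)}{\left(\omega^{2} + 25\right)^{3}}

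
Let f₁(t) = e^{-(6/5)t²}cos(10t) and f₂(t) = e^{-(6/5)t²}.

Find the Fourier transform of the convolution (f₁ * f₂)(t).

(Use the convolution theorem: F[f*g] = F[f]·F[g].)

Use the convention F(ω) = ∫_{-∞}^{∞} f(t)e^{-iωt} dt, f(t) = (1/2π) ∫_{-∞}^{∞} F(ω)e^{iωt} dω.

F[f₁*f₂](ω) = \frac{5 \pi \left(e^{\frac{25 \omega}{3}} + 1\right) e^{- \frac{5 \omega^{2}}{12} - \frac{25 \omega}{6} - \frac{125}{6}}}{12}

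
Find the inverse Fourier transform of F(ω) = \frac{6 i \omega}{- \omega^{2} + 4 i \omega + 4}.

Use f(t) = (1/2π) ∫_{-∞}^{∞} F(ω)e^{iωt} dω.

f(t) = 6 \left(1 - 2 t\right) e^{- 2 t} u\left(t\right)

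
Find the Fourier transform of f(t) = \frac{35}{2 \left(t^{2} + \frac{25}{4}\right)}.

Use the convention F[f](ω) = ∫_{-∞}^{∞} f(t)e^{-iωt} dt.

F(ω) = 7 \pi e^{- \frac{5 \left|{\omega}\right|}{2}}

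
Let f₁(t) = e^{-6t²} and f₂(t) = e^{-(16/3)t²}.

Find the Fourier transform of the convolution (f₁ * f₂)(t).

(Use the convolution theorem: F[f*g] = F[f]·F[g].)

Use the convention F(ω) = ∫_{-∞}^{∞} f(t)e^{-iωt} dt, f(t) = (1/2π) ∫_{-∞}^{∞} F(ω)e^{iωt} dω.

F[f₁*f₂](ω) = \frac{\sqrt{2} \pi e^{- \frac{17 \omega^{2}}{192}}}{8}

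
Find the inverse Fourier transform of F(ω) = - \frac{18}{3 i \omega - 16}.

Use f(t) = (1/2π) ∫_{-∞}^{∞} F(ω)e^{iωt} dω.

f(t) = 6 e^{\frac{16 t}{3}} u\left(- t\right)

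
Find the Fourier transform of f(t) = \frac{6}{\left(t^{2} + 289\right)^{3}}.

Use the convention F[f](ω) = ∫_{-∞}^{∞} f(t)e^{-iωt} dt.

F(ω) = \frac{3 \pi \left(289 \omega^{2} + 51 \left|{\omega}\right| + 3\right) e^{- 17 \left|{\omega}\right|}}{5679428}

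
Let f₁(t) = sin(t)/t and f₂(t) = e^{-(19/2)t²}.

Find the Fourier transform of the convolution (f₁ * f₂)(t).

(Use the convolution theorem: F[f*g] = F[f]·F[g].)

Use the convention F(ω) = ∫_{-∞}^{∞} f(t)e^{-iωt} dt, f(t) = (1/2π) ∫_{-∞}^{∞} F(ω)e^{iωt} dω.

F[f₁*f₂](ω) = \begin{cases} \frac{\sqrt{38} \pi^{\frac{3}{2}} e^{- \frac{\omega^{2}}{38}}}{19} & \text{for}\: \omega > -1 \wedge \omega < 1 \\0 & \text{otherwise} \end{cases}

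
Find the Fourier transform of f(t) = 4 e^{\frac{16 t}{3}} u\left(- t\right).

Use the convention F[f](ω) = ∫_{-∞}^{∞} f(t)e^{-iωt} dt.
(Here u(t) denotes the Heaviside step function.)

F(ω) = - \frac{12}{3 i \omega - 16}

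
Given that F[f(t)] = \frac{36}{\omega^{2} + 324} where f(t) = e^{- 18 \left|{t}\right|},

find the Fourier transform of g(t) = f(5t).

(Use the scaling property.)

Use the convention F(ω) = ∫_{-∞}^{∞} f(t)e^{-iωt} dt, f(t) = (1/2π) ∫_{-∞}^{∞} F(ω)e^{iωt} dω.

F[g](ω) = \frac{180}{\omega^{2} + 8100}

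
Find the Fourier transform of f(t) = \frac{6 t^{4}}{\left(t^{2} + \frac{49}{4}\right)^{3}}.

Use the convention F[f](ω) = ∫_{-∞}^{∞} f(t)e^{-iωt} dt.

F(ω) = \frac{3 \pi \left(49 \omega^{2} - 70 \left|{\omega}\right| + 12\right) e^{- \frac{7 \left|{\omega}\right|}{2}}}{56}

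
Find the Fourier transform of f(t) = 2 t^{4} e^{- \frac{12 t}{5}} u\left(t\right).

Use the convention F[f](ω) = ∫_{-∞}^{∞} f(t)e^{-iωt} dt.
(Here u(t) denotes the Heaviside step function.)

F(ω) = \frac{150000}{\left(5 i \omega + 12\right)^{5}}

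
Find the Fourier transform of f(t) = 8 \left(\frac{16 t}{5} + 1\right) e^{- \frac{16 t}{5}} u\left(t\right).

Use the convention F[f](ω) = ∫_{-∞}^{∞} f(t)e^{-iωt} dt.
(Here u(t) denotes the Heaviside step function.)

F(ω) = \frac{40 \left(- 5 i \omega - 32\right)}{25 \omega^{2} - 160 i \omega - 256}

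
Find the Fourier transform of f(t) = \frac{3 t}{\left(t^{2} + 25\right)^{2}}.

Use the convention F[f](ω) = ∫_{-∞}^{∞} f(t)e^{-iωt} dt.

F(ω) = - \frac{3 i \pi \omega e^{- 5 \left|{\omega}\right|}}{10}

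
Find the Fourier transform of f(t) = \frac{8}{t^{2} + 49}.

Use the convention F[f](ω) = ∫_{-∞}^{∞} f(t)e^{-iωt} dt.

F(ω) = \frac{8 \pi e^{- 7 \left|{\omega}\right|}}{7}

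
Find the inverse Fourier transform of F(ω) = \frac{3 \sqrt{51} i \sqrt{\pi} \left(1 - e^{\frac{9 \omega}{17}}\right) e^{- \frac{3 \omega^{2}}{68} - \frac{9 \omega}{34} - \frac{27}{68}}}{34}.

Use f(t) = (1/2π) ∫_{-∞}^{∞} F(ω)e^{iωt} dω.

f(t) = 3 e^{- \frac{17 t^{2}}{3}} \sin{\left(3 t \right)}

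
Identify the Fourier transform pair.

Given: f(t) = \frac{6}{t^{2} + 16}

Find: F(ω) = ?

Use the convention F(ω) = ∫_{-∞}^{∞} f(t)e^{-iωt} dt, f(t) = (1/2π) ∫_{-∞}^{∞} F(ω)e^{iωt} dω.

F(ω) = \frac{3 \pi e^{- 4 \left|{\omega}\right|}}{2}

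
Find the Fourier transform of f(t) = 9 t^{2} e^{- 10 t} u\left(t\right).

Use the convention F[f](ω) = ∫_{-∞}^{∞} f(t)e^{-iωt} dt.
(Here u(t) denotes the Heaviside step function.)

F(ω) = \frac{18}{\left(i \omega + 10\right)^{3}}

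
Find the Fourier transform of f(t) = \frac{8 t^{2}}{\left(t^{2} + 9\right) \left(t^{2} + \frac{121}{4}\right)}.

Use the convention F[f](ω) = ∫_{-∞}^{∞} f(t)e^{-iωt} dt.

F(ω) = - \frac{96 \pi e^{- 3 \left|{\omega}\right|}}{85} + \frac{176 \pi e^{- \frac{11 \left|{\omega}\right|}{2}}}{85}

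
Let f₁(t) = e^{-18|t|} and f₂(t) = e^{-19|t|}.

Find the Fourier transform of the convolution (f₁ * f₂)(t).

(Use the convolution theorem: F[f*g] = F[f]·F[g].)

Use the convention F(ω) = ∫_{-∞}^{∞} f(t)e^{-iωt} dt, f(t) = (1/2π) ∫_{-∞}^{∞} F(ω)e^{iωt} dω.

F[f₁*f₂](ω) = \frac{1368}{\left(\omega^{2} + 324\right) \left(\omega^{2} + 361\right)}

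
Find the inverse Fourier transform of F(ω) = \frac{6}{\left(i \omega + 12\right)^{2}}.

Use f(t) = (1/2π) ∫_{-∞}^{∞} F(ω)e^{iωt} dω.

f(t) = 6 t e^{- 12 t} u\left(t\right)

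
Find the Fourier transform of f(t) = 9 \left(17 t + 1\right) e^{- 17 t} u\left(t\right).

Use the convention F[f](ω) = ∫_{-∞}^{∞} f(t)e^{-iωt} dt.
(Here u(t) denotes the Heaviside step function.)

F(ω) = \frac{9 \left(- i \omega - 34\right)}{\omega^{2} - 34 i \omega - 289}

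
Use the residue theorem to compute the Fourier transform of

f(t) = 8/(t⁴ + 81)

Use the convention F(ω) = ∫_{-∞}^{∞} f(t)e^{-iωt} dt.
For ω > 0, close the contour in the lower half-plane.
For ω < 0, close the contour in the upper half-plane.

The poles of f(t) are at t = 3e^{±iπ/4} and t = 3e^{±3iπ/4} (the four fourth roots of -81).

Let g(z) = f(z)e^{-iωz}; for large |z| the factor e^{-iωz} decays in the lower half-plane when ω > 0 and in the upper half-plane when ω < 0.

Case ω > 0 (lower half-plane, clockwise contour ⇒ F(ω) = -2πi·ΣRes):
  Res_{z = - \frac{3 \sqrt{2}}{2} - \frac{3 \sqrt{2} i}{2}} g(z) = \frac{\sqrt{2} \left(1 + i\right) e^{\frac{3 \sqrt{2} \omega \left(-1 + i\right)}{2}}}{27}
  Res_{z = \frac{3 \sqrt{2}}{2} - \frac{3 \sqrt{2} i}{2}} g(z) = \frac{\sqrt{2} \left(-1 + i\right) e^{- \frac{3 \sqrt{2} \omega \left(1 + i\right)}{2}}}{27}
  F(ω) = -2πi·ΣRes = \frac{2 \sqrt{2} \pi \left(\left(1 - i\right) e^{3 \sqrt{2} i \omega} + 1 + i\right) e^{- \frac{3 \sqrt{2} \omega \left(1 + i\right)}{2}}}{27} = \frac{8 \pi e^{- \frac{3 \sqrt{2} \omega}{2}} \sin{\left(\frac{3 \sqrt{2} \omega}{2} + \frac{\pi}{4} \right)}}{27}

Case ω < 0 (upper half-plane, counterclockwise contour ⇒ F(ω) = +2πi·ΣRes):
  Res_{z = \frac{3 \sqrt{2}}{2} + \frac{3 \sqrt{2} i}{2}} g(z) = - \frac{\sqrt{2} \left(1 + i\right) e^{\frac{3 \sqrt{2} \omega \left(1 - i\right)}{2}}}{27}
  Res_{z = - \frac{3 \sqrt{2}}{2} + \frac{3 \sqrt{2} i}{2}} g(z) = \frac{\sqrt{2} \left(1 - i\right) e^{\frac{3 \sqrt{2} \omega \left(1 + i\right)}{2}}}{27}
  F(ω) = 2πi·ΣRes = - \frac{2 \sqrt{2} i \pi \left(\left(1 + i\right) e^{\frac{3 \sqrt{2} \omega \left(1 - i\right)}{2}} - \left(1 - i\right) e^{\frac{3 \sqrt{2} \omega \left(1 + i\right)}{2}}\right)}{27} = \frac{8 \pi e^{\frac{3 \sqrt{2} \omega}{2}} \cos{\left(\frac{3 \sqrt{2} \omega}{2} + \frac{\pi}{4} \right)}}{27}

Both cases combine into a single formula in |ω|:

F(ω) = \frac{8 \pi e^{- \frac{3 \sqrt{2} \left|{\omega}\right|}{2}} \sin{\left(\frac{3 \sqrt{2} \left|{\omega}\right|}{2} + \frac{\pi}{4} \right)}}{27}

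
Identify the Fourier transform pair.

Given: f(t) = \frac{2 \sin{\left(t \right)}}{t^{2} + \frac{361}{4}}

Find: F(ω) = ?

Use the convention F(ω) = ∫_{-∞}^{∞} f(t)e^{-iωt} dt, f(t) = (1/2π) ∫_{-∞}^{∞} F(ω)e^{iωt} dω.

F(ω) = \frac{2 i \pi e^{- \frac{19 \left|{\omega + 1}\right|}{2}}}{19} - \frac{2 i \pi e^{- \frac{19 \left|{\omega - 1}\right|}{2}}}{19}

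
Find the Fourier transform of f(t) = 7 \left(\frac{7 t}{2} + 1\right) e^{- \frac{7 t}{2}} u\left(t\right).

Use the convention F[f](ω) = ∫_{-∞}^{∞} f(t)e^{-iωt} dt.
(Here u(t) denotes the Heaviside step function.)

F(ω) = \frac{28 \left(- i \omega - 7\right)}{4 \omega^{2} - 28 i \omega - 49}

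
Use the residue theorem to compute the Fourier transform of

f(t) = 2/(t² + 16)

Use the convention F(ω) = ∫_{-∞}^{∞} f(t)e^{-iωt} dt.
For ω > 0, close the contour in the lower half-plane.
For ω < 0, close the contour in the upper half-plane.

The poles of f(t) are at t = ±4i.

Let g(z) = f(z)e^{-iωz}; for large |z| the factor e^{-iωz} decays in the lower half-plane when ω > 0 and in the upper half-plane when ω < 0.

Case ω > 0 (lower half-plane, clockwise contour ⇒ F(ω) = -2πi·ΣRes):
  Res_{z = - 4 i} g(z) = \frac{i e^{- 4 \omega}}{4}
  F(ω) = -2πi·ΣRes = \frac{\pi e^{- 4 \omega}}{2}

Case ω < 0 (upper half-plane, counterclockwise contour ⇒ F(ω) = +2πi·ΣRes):
  Res_{z = 4 i} g(z) = - \frac{i e^{4 \omega}}{4}
  F(ω) = 2πi·ΣRes = \frac{\pi e^{4 \omega}}{2}

Both cases combine into a single formula in |ω|:

F(ω) = \frac{\pi e^{- 4 \left|{\omega}\right|}}{2}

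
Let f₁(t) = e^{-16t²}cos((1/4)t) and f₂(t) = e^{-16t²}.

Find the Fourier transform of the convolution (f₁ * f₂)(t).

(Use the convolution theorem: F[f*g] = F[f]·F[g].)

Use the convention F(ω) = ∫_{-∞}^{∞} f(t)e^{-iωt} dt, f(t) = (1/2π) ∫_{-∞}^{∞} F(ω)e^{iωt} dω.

F[f₁*f₂](ω) = \frac{\pi \left(e^{\frac{\omega}{64}} + 1\right) e^{- \frac{\omega^{2}}{32} - \frac{\omega}{128} - \frac{1}{1024}}}{32}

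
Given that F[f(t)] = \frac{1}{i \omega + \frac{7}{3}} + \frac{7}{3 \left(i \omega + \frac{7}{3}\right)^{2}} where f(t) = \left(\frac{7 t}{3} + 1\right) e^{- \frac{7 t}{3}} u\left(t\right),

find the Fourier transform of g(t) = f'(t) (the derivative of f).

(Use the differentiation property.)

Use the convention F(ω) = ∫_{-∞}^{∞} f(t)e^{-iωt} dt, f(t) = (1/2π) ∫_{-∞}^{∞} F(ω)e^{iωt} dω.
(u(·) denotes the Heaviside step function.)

F[g](ω) = \frac{3 \omega \left(3 \omega - 14 i\right)}{9 \omega^{2} - 42 i \omega - 49}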